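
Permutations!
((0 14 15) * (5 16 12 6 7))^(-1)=(0 15 14)(5 7 6 12 16)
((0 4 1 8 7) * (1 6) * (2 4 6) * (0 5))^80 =(0 1 7)(5 6 8)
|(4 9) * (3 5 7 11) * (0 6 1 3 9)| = 9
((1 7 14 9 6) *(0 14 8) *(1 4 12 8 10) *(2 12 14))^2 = (0 12)(1 10 7)(2 8)(4 9)(6 14)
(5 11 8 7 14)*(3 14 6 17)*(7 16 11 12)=[0, 1, 2, 14, 4, 12, 17, 6, 16, 9, 10, 8, 7, 13, 5, 15, 11, 3]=(3 14 5 12 7 6 17)(8 16 11)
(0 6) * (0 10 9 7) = (0 6 10 9 7) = [6, 1, 2, 3, 4, 5, 10, 0, 8, 7, 9]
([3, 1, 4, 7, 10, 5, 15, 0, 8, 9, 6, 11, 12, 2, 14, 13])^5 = (0 7 3)(2 13 15 6 10 4)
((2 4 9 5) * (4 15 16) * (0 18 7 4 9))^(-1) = (0 4 7 18)(2 5 9 16 15)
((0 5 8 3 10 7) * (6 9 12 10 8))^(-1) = (0 7 10 12 9 6 5)(3 8)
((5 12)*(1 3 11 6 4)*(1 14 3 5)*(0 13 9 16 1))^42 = (16)(3 6 14 11 4)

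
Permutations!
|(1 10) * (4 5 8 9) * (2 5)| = 10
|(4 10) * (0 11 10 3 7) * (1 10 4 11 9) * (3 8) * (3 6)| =|(0 9 1 10 11 4 8 6 3 7)| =10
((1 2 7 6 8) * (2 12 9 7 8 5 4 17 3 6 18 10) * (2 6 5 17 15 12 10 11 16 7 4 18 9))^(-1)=((1 10 6 17 3 5 18 11 16 7 9 4 15 12 2 8))^(-1)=(1 8 2 12 15 4 9 7 16 11 18 5 3 17 6 10)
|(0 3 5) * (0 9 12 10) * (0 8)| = |(0 3 5 9 12 10 8)| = 7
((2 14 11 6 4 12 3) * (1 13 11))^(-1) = (1 14 2 3 12 4 6 11 13)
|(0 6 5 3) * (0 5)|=|(0 6)(3 5)|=2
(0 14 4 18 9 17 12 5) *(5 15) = (0 14 4 18 9 17 12 15 5) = [14, 1, 2, 3, 18, 0, 6, 7, 8, 17, 10, 11, 15, 13, 4, 5, 16, 12, 9]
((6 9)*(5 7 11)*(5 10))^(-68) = ((5 7 11 10)(6 9))^(-68) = (11)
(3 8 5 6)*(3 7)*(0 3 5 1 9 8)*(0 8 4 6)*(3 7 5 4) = (0 7 4 6 5)(1 9 3 8) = [7, 9, 2, 8, 6, 0, 5, 4, 1, 3]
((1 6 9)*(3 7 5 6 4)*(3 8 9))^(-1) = (1 9 8 4)(3 6 5 7)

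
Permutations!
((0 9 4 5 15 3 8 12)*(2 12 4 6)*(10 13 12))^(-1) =((0 9 6 2 10 13 12)(3 8 4 5 15))^(-1) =(0 12 13 10 2 6 9)(3 15 5 4 8)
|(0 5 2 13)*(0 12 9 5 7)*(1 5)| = 6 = |(0 7)(1 5 2 13 12 9)|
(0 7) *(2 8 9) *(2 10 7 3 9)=(0 3 9 10 7)(2 8)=[3, 1, 8, 9, 4, 5, 6, 0, 2, 10, 7]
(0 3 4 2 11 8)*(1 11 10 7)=(0 3 4 2 10 7 1 11 8)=[3, 11, 10, 4, 2, 5, 6, 1, 0, 9, 7, 8]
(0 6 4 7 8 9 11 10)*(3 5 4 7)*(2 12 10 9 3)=[6, 1, 12, 5, 2, 4, 7, 8, 3, 11, 0, 9, 10]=(0 6 7 8 3 5 4 2 12 10)(9 11)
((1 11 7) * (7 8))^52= (11)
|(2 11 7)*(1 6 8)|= |(1 6 8)(2 11 7)|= 3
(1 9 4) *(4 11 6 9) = (1 4)(6 9 11) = [0, 4, 2, 3, 1, 5, 9, 7, 8, 11, 10, 6]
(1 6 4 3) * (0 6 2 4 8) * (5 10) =(0 6 8)(1 2 4 3)(5 10) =[6, 2, 4, 1, 3, 10, 8, 7, 0, 9, 5]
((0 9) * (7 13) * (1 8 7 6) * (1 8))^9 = (0 9)(6 8 7 13)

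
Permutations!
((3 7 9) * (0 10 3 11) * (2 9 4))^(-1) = (0 11 9 2 4 7 3 10)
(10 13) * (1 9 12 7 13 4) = (1 9 12 7 13 10 4) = [0, 9, 2, 3, 1, 5, 6, 13, 8, 12, 4, 11, 7, 10]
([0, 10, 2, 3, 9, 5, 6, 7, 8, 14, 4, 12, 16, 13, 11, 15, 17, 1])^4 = (1 14 17 9 16 4 12 10 11)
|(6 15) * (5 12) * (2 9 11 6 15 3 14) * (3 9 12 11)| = 8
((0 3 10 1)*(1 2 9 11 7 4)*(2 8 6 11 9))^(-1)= (0 1 4 7 11 6 8 10 3)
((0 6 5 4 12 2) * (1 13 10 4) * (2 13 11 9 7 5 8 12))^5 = ((0 6 8 12 13 10 4 2)(1 11 9 7 5))^5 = (0 10 8 2 13 6 4 12)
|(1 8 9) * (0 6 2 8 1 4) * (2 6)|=5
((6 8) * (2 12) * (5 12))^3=((2 5 12)(6 8))^3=(12)(6 8)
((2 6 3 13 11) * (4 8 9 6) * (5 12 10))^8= (13)(5 10 12)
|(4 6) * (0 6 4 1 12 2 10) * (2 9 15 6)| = 15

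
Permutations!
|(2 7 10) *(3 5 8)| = |(2 7 10)(3 5 8)| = 3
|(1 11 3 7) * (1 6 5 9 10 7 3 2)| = |(1 11 2)(5 9 10 7 6)| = 15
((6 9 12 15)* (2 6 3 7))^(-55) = (2 6 9 12 15 3 7)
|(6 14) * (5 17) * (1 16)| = |(1 16)(5 17)(6 14)| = 2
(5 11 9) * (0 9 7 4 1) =(0 9 5 11 7 4 1) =[9, 0, 2, 3, 1, 11, 6, 4, 8, 5, 10, 7]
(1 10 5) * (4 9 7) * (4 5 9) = (1 10 9 7 5) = [0, 10, 2, 3, 4, 1, 6, 5, 8, 7, 9]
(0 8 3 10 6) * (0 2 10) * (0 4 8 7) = (0 7)(2 10 6)(3 4 8) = [7, 1, 10, 4, 8, 5, 2, 0, 3, 9, 6]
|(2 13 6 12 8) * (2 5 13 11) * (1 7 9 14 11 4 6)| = |(1 7 9 14 11 2 4 6 12 8 5 13)| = 12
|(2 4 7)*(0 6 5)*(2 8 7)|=6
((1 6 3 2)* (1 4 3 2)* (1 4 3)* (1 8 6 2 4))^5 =(1 3 2)(4 6 8)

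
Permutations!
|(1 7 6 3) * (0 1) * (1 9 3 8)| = |(0 9 3)(1 7 6 8)| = 12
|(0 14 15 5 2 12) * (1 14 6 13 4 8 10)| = |(0 6 13 4 8 10 1 14 15 5 2 12)| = 12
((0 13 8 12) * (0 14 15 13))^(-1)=(8 13 15 14 12)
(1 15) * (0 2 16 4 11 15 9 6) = (0 2 16 4 11 15 1 9 6) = [2, 9, 16, 3, 11, 5, 0, 7, 8, 6, 10, 15, 12, 13, 14, 1, 4]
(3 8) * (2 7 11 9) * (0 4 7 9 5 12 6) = (0 4 7 11 5 12 6)(2 9)(3 8) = [4, 1, 9, 8, 7, 12, 0, 11, 3, 2, 10, 5, 6]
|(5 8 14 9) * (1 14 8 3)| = 5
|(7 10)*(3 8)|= |(3 8)(7 10)|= 2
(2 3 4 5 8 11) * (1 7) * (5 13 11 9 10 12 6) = [0, 7, 3, 4, 13, 8, 5, 1, 9, 10, 12, 2, 6, 11] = (1 7)(2 3 4 13 11)(5 8 9 10 12 6)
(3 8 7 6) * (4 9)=(3 8 7 6)(4 9)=[0, 1, 2, 8, 9, 5, 3, 6, 7, 4]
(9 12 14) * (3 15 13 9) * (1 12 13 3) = [0, 12, 2, 15, 4, 5, 6, 7, 8, 13, 10, 11, 14, 9, 1, 3] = (1 12 14)(3 15)(9 13)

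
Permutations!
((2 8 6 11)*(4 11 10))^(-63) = (2 10)(4 8)(6 11)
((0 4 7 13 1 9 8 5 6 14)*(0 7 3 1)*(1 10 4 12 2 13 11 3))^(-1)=(0 13 2 12)(1 4 10 3 11 7 14 6 5 8 9)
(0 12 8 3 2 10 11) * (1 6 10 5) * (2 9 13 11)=(0 12 8 3 9 13 11)(1 6 10 2 5)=[12, 6, 5, 9, 4, 1, 10, 7, 3, 13, 2, 0, 8, 11]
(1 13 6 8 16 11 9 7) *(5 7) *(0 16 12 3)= (0 16 11 9 5 7 1 13 6 8 12 3)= [16, 13, 2, 0, 4, 7, 8, 1, 12, 5, 10, 9, 3, 6, 14, 15, 11]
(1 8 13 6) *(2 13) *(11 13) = [0, 8, 11, 3, 4, 5, 1, 7, 2, 9, 10, 13, 12, 6] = (1 8 2 11 13 6)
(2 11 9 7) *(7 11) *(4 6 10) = (2 7)(4 6 10)(9 11) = [0, 1, 7, 3, 6, 5, 10, 2, 8, 11, 4, 9]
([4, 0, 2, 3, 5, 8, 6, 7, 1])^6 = (0 4 5 8 1)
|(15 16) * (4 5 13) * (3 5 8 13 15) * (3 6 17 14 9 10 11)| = |(3 5 15 16 6 17 14 9 10 11)(4 8 13)| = 30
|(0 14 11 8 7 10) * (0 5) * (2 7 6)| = |(0 14 11 8 6 2 7 10 5)| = 9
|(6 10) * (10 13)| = |(6 13 10)| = 3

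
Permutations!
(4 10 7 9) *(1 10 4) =[0, 10, 2, 3, 4, 5, 6, 9, 8, 1, 7] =(1 10 7 9)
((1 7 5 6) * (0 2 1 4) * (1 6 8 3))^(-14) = ((0 2 6 4)(1 7 5 8 3))^(-14) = (0 6)(1 7 5 8 3)(2 4)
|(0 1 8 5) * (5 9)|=|(0 1 8 9 5)|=5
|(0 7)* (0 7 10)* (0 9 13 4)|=5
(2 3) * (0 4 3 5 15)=(0 4 3 2 5 15)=[4, 1, 5, 2, 3, 15, 6, 7, 8, 9, 10, 11, 12, 13, 14, 0]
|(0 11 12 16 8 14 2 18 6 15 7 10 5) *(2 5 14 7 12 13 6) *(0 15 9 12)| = 26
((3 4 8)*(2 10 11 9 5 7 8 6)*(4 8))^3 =((2 10 11 9 5 7 4 6)(3 8))^3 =(2 9 4 10 5 6 11 7)(3 8)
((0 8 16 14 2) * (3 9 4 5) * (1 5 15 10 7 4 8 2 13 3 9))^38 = (1 13 16 9)(3 14 8 5)(4 10)(7 15)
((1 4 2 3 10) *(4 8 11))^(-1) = ((1 8 11 4 2 3 10))^(-1) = (1 10 3 2 4 11 8)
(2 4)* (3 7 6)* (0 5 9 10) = (0 5 9 10)(2 4)(3 7 6) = [5, 1, 4, 7, 2, 9, 3, 6, 8, 10, 0]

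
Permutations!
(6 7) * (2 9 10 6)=[0, 1, 9, 3, 4, 5, 7, 2, 8, 10, 6]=(2 9 10 6 7)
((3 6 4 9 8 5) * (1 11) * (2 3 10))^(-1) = (1 11)(2 10 5 8 9 4 6 3)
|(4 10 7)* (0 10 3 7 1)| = |(0 10 1)(3 7 4)| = 3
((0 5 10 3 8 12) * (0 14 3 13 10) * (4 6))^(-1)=(0 5)(3 14 12 8)(4 6)(10 13)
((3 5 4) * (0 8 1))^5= (0 1 8)(3 4 5)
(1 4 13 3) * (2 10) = (1 4 13 3)(2 10) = [0, 4, 10, 1, 13, 5, 6, 7, 8, 9, 2, 11, 12, 3]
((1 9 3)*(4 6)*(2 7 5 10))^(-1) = (1 3 9)(2 10 5 7)(4 6)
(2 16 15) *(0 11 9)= (0 11 9)(2 16 15)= [11, 1, 16, 3, 4, 5, 6, 7, 8, 0, 10, 9, 12, 13, 14, 2, 15]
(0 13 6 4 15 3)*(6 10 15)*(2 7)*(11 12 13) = [11, 1, 7, 0, 6, 5, 4, 2, 8, 9, 15, 12, 13, 10, 14, 3] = (0 11 12 13 10 15 3)(2 7)(4 6)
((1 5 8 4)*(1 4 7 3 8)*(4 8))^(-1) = ((1 5)(3 4 8 7))^(-1) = (1 5)(3 7 8 4)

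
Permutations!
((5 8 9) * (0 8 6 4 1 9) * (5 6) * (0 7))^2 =((0 8 7)(1 9 6 4))^2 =(0 7 8)(1 6)(4 9)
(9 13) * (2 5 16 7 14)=(2 5 16 7 14)(9 13)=[0, 1, 5, 3, 4, 16, 6, 14, 8, 13, 10, 11, 12, 9, 2, 15, 7]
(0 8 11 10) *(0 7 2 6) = [8, 1, 6, 3, 4, 5, 0, 2, 11, 9, 7, 10] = (0 8 11 10 7 2 6)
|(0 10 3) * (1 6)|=6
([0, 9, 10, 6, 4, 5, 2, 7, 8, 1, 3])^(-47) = [0, 9, 10, 6, 4, 5, 2, 7, 8, 1, 3]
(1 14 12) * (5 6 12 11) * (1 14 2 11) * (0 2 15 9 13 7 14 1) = (0 2 11 5 6 12 1 15 9 13 7 14) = [2, 15, 11, 3, 4, 6, 12, 14, 8, 13, 10, 5, 1, 7, 0, 9]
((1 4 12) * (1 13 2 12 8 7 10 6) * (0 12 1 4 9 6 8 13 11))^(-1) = (0 11 12)(1 2 13 4 6 9)(7 8 10) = ((0 12 11)(1 9 6 4 13 2)(7 10 8))^(-1)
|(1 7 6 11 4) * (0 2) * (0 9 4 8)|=9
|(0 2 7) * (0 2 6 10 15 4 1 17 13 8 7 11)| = 12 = |(0 6 10 15 4 1 17 13 8 7 2 11)|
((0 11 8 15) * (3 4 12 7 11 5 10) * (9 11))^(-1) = (0 15 8 11 9 7 12 4 3 10 5)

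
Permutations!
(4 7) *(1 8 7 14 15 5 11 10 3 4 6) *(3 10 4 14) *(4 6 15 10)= (1 8 7 15 5 11 6)(3 14 10 4)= [0, 8, 2, 14, 3, 11, 1, 15, 7, 9, 4, 6, 12, 13, 10, 5]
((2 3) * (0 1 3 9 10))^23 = (0 10 9 2 3 1)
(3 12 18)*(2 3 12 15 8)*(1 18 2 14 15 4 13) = (1 18 12 2 3 4 13)(8 14 15) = [0, 18, 3, 4, 13, 5, 6, 7, 14, 9, 10, 11, 2, 1, 15, 8, 16, 17, 12]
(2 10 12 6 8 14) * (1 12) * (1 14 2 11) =(1 12 6 8 2 10 14 11) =[0, 12, 10, 3, 4, 5, 8, 7, 2, 9, 14, 1, 6, 13, 11]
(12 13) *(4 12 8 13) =(4 12)(8 13) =[0, 1, 2, 3, 12, 5, 6, 7, 13, 9, 10, 11, 4, 8]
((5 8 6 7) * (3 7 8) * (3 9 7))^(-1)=((5 9 7)(6 8))^(-1)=(5 7 9)(6 8)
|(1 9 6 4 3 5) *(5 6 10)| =12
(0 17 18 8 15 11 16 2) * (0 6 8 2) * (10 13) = [17, 1, 6, 3, 4, 5, 8, 7, 15, 9, 13, 16, 12, 10, 14, 11, 0, 18, 2] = (0 17 18 2 6 8 15 11 16)(10 13)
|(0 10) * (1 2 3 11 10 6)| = 7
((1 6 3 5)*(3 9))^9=((1 6 9 3 5))^9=(1 5 3 9 6)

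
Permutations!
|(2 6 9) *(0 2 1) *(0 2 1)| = 5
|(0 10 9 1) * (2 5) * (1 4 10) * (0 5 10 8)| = 8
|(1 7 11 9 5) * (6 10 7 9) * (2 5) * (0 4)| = |(0 4)(1 9 2 5)(6 10 7 11)| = 4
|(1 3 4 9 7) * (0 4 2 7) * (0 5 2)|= |(0 4 9 5 2 7 1 3)|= 8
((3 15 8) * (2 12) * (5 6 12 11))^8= (2 6 11 12 5)(3 8 15)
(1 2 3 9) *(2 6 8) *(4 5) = (1 6 8 2 3 9)(4 5) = [0, 6, 3, 9, 5, 4, 8, 7, 2, 1]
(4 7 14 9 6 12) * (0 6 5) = (0 6 12 4 7 14 9 5) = [6, 1, 2, 3, 7, 0, 12, 14, 8, 5, 10, 11, 4, 13, 9]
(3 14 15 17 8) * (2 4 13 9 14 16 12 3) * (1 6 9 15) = (1 6 9 14)(2 4 13 15 17 8)(3 16 12) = [0, 6, 4, 16, 13, 5, 9, 7, 2, 14, 10, 11, 3, 15, 1, 17, 12, 8]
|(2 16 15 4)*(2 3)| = 5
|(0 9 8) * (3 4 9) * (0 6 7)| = 7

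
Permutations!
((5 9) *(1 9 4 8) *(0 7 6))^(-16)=((0 7 6)(1 9 5 4 8))^(-16)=(0 6 7)(1 8 4 5 9)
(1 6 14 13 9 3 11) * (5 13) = (1 6 14 5 13 9 3 11) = [0, 6, 2, 11, 4, 13, 14, 7, 8, 3, 10, 1, 12, 9, 5]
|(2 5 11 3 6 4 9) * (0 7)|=14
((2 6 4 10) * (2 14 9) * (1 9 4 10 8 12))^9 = (14)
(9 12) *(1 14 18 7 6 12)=[0, 14, 2, 3, 4, 5, 12, 6, 8, 1, 10, 11, 9, 13, 18, 15, 16, 17, 7]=(1 14 18 7 6 12 9)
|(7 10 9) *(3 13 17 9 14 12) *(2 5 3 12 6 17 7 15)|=|(2 5 3 13 7 10 14 6 17 9 15)|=11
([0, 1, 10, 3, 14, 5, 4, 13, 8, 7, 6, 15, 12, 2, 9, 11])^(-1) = [0, 1, 13, 3, 6, 5, 10, 9, 8, 14, 2, 15, 12, 7, 4, 11]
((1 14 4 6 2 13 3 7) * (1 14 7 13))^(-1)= ((1 7 14 4 6 2)(3 13))^(-1)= (1 2 6 4 14 7)(3 13)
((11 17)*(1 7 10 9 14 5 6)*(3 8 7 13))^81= (1 13 3 8 7 10 9 14 5 6)(11 17)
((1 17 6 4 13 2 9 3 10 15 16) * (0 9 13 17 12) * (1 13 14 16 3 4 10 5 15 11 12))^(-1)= (0 12 11 10 6 17 4 9)(2 13 16 14)(3 15 5)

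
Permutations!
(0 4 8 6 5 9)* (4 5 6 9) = (0 5 4 8 9) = [5, 1, 2, 3, 8, 4, 6, 7, 9, 0]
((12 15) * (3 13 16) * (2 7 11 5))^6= ((2 7 11 5)(3 13 16)(12 15))^6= (16)(2 11)(5 7)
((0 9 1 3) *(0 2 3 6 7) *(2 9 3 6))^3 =((0 3 9 1 2 6 7))^3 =(0 1 7 9 6 3 2)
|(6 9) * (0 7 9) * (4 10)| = 4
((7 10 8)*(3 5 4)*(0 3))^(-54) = ((0 3 5 4)(7 10 8))^(-54) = (10)(0 5)(3 4)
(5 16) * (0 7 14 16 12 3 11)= (0 7 14 16 5 12 3 11)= [7, 1, 2, 11, 4, 12, 6, 14, 8, 9, 10, 0, 3, 13, 16, 15, 5]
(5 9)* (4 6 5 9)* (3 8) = [0, 1, 2, 8, 6, 4, 5, 7, 3, 9] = (9)(3 8)(4 6 5)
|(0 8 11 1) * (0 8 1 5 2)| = |(0 1 8 11 5 2)| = 6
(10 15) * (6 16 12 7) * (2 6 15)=(2 6 16 12 7 15 10)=[0, 1, 6, 3, 4, 5, 16, 15, 8, 9, 2, 11, 7, 13, 14, 10, 12]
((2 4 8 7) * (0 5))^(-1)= (0 5)(2 7 8 4)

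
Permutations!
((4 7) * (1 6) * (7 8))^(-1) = (1 6)(4 7 8)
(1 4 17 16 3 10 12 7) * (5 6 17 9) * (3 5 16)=[0, 4, 2, 10, 9, 6, 17, 1, 8, 16, 12, 11, 7, 13, 14, 15, 5, 3]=(1 4 9 16 5 6 17 3 10 12 7)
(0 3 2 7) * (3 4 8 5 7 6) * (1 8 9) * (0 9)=[4, 8, 6, 2, 0, 7, 3, 9, 5, 1]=(0 4)(1 8 5 7 9)(2 6 3)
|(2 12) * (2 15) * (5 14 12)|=|(2 5 14 12 15)|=5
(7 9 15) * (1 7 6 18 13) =(1 7 9 15 6 18 13) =[0, 7, 2, 3, 4, 5, 18, 9, 8, 15, 10, 11, 12, 1, 14, 6, 16, 17, 13]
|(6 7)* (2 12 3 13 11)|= |(2 12 3 13 11)(6 7)|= 10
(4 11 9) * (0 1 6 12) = [1, 6, 2, 3, 11, 5, 12, 7, 8, 4, 10, 9, 0] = (0 1 6 12)(4 11 9)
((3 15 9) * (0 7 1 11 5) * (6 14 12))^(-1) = (0 5 11 1 7)(3 9 15)(6 12 14)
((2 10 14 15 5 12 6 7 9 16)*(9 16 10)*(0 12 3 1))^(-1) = ((0 12 6 7 16 2 9 10 14 15 5 3 1))^(-1) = (0 1 3 5 15 14 10 9 2 16 7 6 12)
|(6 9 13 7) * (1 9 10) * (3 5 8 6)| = 9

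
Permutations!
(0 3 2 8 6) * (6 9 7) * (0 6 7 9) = (9)(0 3 2 8) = [3, 1, 8, 2, 4, 5, 6, 7, 0, 9]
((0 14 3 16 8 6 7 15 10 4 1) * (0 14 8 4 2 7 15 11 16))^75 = ((0 8 6 15 10 2 7 11 16 4 1 14 3))^75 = (0 1 11 10 8 14 16 2 6 3 4 7 15)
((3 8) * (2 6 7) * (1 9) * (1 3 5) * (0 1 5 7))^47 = (0 6 2 7 8 3 9 1)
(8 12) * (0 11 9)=[11, 1, 2, 3, 4, 5, 6, 7, 12, 0, 10, 9, 8]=(0 11 9)(8 12)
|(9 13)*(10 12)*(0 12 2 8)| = 10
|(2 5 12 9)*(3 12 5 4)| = 5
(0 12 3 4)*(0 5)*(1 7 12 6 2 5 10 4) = (0 6 2 5)(1 7 12 3)(4 10) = [6, 7, 5, 1, 10, 0, 2, 12, 8, 9, 4, 11, 3]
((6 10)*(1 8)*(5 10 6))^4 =((1 8)(5 10))^4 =(10)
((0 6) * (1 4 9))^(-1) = ((0 6)(1 4 9))^(-1) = (0 6)(1 9 4)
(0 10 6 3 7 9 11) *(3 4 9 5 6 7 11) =(0 10 7 5 6 4 9 3 11) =[10, 1, 2, 11, 9, 6, 4, 5, 8, 3, 7, 0]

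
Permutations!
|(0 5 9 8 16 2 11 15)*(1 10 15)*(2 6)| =11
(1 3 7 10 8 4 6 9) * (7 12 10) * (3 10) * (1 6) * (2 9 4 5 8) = (1 10 2 9 6 4)(3 12)(5 8) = [0, 10, 9, 12, 1, 8, 4, 7, 5, 6, 2, 11, 3]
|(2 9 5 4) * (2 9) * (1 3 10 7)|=12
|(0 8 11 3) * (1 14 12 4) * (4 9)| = 20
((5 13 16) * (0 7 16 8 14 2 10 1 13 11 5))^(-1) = ((0 7 16)(1 13 8 14 2 10)(5 11))^(-1) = (0 16 7)(1 10 2 14 8 13)(5 11)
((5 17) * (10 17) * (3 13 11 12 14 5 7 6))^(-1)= (3 6 7 17 10 5 14 12 11 13)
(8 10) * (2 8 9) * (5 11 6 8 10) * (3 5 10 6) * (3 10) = (2 6 8 3 5 11 10 9) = [0, 1, 6, 5, 4, 11, 8, 7, 3, 2, 9, 10]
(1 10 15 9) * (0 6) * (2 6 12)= (0 12 2 6)(1 10 15 9)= [12, 10, 6, 3, 4, 5, 0, 7, 8, 1, 15, 11, 2, 13, 14, 9]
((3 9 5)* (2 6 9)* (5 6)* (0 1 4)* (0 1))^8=(9)(2 3 5)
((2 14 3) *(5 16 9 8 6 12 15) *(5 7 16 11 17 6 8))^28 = (2 14 3)(5 11 17 6 12 15 7 16 9)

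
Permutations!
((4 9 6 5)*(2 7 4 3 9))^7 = ((2 7 4)(3 9 6 5))^7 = (2 7 4)(3 5 6 9)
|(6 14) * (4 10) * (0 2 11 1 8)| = 10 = |(0 2 11 1 8)(4 10)(6 14)|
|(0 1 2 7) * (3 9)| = |(0 1 2 7)(3 9)| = 4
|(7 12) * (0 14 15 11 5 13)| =6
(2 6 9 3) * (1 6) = (1 6 9 3 2) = [0, 6, 1, 2, 4, 5, 9, 7, 8, 3]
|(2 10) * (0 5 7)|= 6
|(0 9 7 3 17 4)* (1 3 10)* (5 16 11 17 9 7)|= 11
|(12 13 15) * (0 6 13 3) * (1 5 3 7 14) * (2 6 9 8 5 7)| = |(0 9 8 5 3)(1 7 14)(2 6 13 15 12)| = 15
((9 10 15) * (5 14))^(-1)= (5 14)(9 15 10)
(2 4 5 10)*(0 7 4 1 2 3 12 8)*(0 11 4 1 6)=(0 7 1 2 6)(3 12 8 11 4 5 10)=[7, 2, 6, 12, 5, 10, 0, 1, 11, 9, 3, 4, 8]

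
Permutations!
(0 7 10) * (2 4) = (0 7 10)(2 4) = [7, 1, 4, 3, 2, 5, 6, 10, 8, 9, 0]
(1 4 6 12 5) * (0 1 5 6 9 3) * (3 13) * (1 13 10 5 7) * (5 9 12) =[13, 4, 2, 0, 12, 7, 5, 1, 8, 10, 9, 11, 6, 3] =(0 13 3)(1 4 12 6 5 7)(9 10)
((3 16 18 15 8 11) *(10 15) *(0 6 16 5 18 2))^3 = (0 2 16 6)(3 10 11 18 8 5 15)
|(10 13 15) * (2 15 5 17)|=6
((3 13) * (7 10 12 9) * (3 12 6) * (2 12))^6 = (2 3 10 9)(6 7 12 13)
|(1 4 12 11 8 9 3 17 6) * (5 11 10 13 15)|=13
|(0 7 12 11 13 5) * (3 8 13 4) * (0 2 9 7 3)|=11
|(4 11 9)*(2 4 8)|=|(2 4 11 9 8)|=5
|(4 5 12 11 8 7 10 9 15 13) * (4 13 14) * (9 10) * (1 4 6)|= 11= |(1 4 5 12 11 8 7 9 15 14 6)|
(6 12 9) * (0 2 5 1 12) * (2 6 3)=(0 6)(1 12 9 3 2 5)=[6, 12, 5, 2, 4, 1, 0, 7, 8, 3, 10, 11, 9]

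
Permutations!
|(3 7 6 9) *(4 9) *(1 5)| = |(1 5)(3 7 6 4 9)| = 10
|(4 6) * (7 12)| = |(4 6)(7 12)| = 2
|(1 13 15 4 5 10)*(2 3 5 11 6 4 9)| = 24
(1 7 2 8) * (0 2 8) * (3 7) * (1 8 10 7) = (0 2)(1 3)(7 10) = [2, 3, 0, 1, 4, 5, 6, 10, 8, 9, 7]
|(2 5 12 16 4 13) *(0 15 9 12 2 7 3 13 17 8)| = 24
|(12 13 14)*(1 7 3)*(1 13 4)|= 7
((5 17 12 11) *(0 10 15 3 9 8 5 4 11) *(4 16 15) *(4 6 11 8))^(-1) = ((0 10 6 11 16 15 3 9 4 8 5 17 12))^(-1) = (0 12 17 5 8 4 9 3 15 16 11 6 10)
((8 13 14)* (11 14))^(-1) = ((8 13 11 14))^(-1) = (8 14 11 13)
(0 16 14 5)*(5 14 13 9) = (0 16 13 9 5) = [16, 1, 2, 3, 4, 0, 6, 7, 8, 5, 10, 11, 12, 9, 14, 15, 13]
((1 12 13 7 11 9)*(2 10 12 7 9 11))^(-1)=((1 7 2 10 12 13 9))^(-1)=(1 9 13 12 10 2 7)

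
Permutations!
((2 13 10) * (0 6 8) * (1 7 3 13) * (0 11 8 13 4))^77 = ((0 6 13 10 2 1 7 3 4)(8 11))^77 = (0 1 6 7 13 3 10 4 2)(8 11)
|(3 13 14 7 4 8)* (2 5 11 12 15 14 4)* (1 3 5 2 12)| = 28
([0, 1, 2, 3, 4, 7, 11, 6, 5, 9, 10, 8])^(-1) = (5 8 11 6 7)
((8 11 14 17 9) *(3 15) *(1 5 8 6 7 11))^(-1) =(1 8 5)(3 15)(6 9 17 14 11 7)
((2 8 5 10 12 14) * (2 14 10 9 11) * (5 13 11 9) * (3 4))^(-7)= ((14)(2 8 13 11)(3 4)(10 12))^(-7)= (14)(2 8 13 11)(3 4)(10 12)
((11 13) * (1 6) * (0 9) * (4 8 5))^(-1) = ((0 9)(1 6)(4 8 5)(11 13))^(-1) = (0 9)(1 6)(4 5 8)(11 13)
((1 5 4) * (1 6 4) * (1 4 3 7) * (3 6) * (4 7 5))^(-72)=((1 4 3 5 7))^(-72)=(1 5 4 7 3)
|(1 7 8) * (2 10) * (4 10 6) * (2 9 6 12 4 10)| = |(1 7 8)(2 12 4)(6 10 9)| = 3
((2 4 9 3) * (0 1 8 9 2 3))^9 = ((0 1 8 9)(2 4))^9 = (0 1 8 9)(2 4)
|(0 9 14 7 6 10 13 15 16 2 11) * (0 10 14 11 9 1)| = 42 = |(0 1)(2 9 11 10 13 15 16)(6 14 7)|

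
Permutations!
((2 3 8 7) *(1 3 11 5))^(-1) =(1 5 11 2 7 8 3)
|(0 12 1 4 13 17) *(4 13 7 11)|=|(0 12 1 13 17)(4 7 11)|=15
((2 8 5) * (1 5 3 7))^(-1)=(1 7 3 8 2 5)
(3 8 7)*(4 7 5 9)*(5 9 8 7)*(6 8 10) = (3 7)(4 5 10 6 8 9) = [0, 1, 2, 7, 5, 10, 8, 3, 9, 4, 6]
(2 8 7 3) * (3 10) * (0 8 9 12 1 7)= [8, 7, 9, 2, 4, 5, 6, 10, 0, 12, 3, 11, 1]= (0 8)(1 7 10 3 2 9 12)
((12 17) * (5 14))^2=((5 14)(12 17))^2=(17)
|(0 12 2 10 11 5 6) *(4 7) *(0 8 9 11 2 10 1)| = 10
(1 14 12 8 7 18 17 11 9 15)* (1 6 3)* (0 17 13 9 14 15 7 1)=(0 17 11 14 12 8 1 15 6 3)(7 18 13 9)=[17, 15, 2, 0, 4, 5, 3, 18, 1, 7, 10, 14, 8, 9, 12, 6, 16, 11, 13]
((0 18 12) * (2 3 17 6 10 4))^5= (0 12 18)(2 4 10 6 17 3)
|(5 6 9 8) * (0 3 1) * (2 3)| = 4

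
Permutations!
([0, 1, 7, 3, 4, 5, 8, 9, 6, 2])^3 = [0, 1, 2, 3, 4, 5, 8, 7, 6, 9]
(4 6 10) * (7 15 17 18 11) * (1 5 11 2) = (1 5 11 7 15 17 18 2)(4 6 10) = [0, 5, 1, 3, 6, 11, 10, 15, 8, 9, 4, 7, 12, 13, 14, 17, 16, 18, 2]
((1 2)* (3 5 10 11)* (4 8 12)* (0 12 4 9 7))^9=(0 12 9 7)(1 2)(3 5 10 11)(4 8)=((0 12 9 7)(1 2)(3 5 10 11)(4 8))^9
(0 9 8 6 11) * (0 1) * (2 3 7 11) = (0 9 8 6 2 3 7 11 1) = [9, 0, 3, 7, 4, 5, 2, 11, 6, 8, 10, 1]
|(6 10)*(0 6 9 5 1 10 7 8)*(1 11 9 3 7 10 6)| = 21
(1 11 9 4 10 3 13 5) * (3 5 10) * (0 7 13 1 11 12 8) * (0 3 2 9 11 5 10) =(0 7 13)(1 12 8 3)(2 9 4) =[7, 12, 9, 1, 2, 5, 6, 13, 3, 4, 10, 11, 8, 0]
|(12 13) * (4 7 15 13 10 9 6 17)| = |(4 7 15 13 12 10 9 6 17)| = 9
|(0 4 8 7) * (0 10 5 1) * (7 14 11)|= 9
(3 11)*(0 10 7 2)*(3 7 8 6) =[10, 1, 0, 11, 4, 5, 3, 2, 6, 9, 8, 7] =(0 10 8 6 3 11 7 2)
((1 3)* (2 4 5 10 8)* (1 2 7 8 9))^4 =(1 5 3 10 2 9 4)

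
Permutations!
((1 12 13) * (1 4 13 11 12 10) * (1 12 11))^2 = ((1 10 12)(4 13))^2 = (13)(1 12 10)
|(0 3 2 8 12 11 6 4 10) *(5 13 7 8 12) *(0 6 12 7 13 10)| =18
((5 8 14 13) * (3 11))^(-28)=((3 11)(5 8 14 13))^(-28)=(14)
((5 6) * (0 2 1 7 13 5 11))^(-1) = ((0 2 1 7 13 5 6 11))^(-1) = (0 11 6 5 13 7 1 2)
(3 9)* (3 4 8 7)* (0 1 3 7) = (0 1 3 9 4 8) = [1, 3, 2, 9, 8, 5, 6, 7, 0, 4]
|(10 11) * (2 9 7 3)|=|(2 9 7 3)(10 11)|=4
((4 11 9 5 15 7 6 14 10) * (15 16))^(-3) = (4 6 16 11 14 15 9 10 7 5)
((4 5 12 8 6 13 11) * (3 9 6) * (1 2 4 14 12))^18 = (1 4)(2 5)(3 6 11 12)(8 9 13 14)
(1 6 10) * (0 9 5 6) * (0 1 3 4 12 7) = (0 9 5 6 10 3 4 12 7) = [9, 1, 2, 4, 12, 6, 10, 0, 8, 5, 3, 11, 7]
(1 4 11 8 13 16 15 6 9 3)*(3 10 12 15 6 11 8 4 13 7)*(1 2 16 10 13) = (2 16 6 9 13 10 12 15 11 4 8 7 3) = [0, 1, 16, 2, 8, 5, 9, 3, 7, 13, 12, 4, 15, 10, 14, 11, 6]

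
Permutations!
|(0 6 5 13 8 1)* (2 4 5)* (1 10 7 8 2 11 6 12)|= 12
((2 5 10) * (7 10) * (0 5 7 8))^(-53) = ((0 5 8)(2 7 10))^(-53) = (0 5 8)(2 7 10)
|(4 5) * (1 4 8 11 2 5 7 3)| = 4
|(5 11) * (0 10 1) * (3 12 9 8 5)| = |(0 10 1)(3 12 9 8 5 11)| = 6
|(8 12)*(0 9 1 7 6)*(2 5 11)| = 30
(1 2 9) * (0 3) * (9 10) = [3, 2, 10, 0, 4, 5, 6, 7, 8, 1, 9] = (0 3)(1 2 10 9)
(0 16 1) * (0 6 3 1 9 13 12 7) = [16, 6, 2, 1, 4, 5, 3, 0, 8, 13, 10, 11, 7, 12, 14, 15, 9] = (0 16 9 13 12 7)(1 6 3)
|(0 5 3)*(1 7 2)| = |(0 5 3)(1 7 2)| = 3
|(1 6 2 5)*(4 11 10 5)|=|(1 6 2 4 11 10 5)|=7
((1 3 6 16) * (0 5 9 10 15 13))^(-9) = ((0 5 9 10 15 13)(1 3 6 16))^(-9) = (0 10)(1 16 6 3)(5 15)(9 13)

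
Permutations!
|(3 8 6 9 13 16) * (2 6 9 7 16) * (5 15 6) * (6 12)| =|(2 5 15 12 6 7 16 3 8 9 13)| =11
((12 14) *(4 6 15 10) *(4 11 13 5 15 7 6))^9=(5 13 11 10 15)(6 7)(12 14)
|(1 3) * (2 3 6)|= |(1 6 2 3)|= 4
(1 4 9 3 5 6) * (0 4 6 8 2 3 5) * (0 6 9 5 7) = (0 4 5 8 2 3 6 1 9 7) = [4, 9, 3, 6, 5, 8, 1, 0, 2, 7]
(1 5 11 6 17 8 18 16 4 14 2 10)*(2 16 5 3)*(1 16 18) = [0, 3, 10, 2, 14, 11, 17, 7, 1, 9, 16, 6, 12, 13, 18, 15, 4, 8, 5] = (1 3 2 10 16 4 14 18 5 11 6 17 8)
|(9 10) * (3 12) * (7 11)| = 2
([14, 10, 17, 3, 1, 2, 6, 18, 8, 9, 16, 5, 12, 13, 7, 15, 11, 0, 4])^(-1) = [17, 4, 5, 3, 18, 11, 6, 14, 8, 9, 1, 16, 12, 13, 0, 15, 10, 2, 7]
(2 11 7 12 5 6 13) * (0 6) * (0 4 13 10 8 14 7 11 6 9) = [9, 1, 6, 3, 13, 4, 10, 12, 14, 0, 8, 11, 5, 2, 7] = (0 9)(2 6 10 8 14 7 12 5 4 13)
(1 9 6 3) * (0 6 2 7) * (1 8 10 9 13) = (0 6 3 8 10 9 2 7)(1 13) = [6, 13, 7, 8, 4, 5, 3, 0, 10, 2, 9, 11, 12, 1]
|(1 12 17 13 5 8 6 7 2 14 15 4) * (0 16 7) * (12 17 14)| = |(0 16 7 2 12 14 15 4 1 17 13 5 8 6)| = 14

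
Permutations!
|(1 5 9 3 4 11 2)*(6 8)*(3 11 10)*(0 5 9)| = |(0 5)(1 9 11 2)(3 4 10)(6 8)| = 12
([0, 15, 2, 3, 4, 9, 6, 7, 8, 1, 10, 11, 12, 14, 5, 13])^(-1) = [0, 9, 2, 3, 4, 14, 6, 7, 8, 5, 10, 11, 12, 15, 13, 1]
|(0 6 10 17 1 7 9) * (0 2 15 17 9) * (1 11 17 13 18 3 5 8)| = 26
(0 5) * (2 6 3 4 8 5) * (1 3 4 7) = [2, 3, 6, 7, 8, 0, 4, 1, 5] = (0 2 6 4 8 5)(1 3 7)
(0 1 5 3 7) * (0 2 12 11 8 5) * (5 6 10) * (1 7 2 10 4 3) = (0 7 10 5 1)(2 12 11 8 6 4 3) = [7, 0, 12, 2, 3, 1, 4, 10, 6, 9, 5, 8, 11]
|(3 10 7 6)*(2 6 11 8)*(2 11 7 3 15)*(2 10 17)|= |(2 6 15 10 3 17)(8 11)|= 6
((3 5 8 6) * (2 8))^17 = (2 6 5 8 3)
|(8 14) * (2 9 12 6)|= |(2 9 12 6)(8 14)|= 4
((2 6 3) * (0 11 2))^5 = (11)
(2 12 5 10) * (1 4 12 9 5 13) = (1 4 12 13)(2 9 5 10) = [0, 4, 9, 3, 12, 10, 6, 7, 8, 5, 2, 11, 13, 1]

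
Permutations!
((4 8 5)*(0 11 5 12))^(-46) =((0 11 5 4 8 12))^(-46) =(0 5 8)(4 12 11)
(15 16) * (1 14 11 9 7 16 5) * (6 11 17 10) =(1 14 17 10 6 11 9 7 16 15 5) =[0, 14, 2, 3, 4, 1, 11, 16, 8, 7, 6, 9, 12, 13, 17, 5, 15, 10]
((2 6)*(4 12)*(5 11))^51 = ((2 6)(4 12)(5 11))^51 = (2 6)(4 12)(5 11)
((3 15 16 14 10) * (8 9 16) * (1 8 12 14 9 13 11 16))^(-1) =(1 9 16 11 13 8)(3 10 14 12 15)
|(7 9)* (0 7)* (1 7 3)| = |(0 3 1 7 9)| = 5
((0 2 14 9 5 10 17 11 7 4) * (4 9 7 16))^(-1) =((0 2 14 7 9 5 10 17 11 16 4))^(-1) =(0 4 16 11 17 10 5 9 7 14 2)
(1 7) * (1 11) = (1 7 11) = [0, 7, 2, 3, 4, 5, 6, 11, 8, 9, 10, 1]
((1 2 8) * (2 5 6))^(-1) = ((1 5 6 2 8))^(-1) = (1 8 2 6 5)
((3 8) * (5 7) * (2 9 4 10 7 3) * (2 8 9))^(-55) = (3 5 7 10 4 9)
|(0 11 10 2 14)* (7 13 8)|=15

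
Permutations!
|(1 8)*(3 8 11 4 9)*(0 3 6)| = |(0 3 8 1 11 4 9 6)| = 8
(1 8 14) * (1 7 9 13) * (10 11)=(1 8 14 7 9 13)(10 11)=[0, 8, 2, 3, 4, 5, 6, 9, 14, 13, 11, 10, 12, 1, 7]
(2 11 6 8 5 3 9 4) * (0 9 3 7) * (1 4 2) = (0 9 2 11 6 8 5 7)(1 4) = [9, 4, 11, 3, 1, 7, 8, 0, 5, 2, 10, 6]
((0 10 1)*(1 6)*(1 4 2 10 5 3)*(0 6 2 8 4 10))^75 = (0 10 1 5 2 6 3)(4 8)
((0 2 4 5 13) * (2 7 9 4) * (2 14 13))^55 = ((0 7 9 4 5 2 14 13))^55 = (0 13 14 2 5 4 9 7)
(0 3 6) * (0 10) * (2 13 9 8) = (0 3 6 10)(2 13 9 8) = [3, 1, 13, 6, 4, 5, 10, 7, 2, 8, 0, 11, 12, 9]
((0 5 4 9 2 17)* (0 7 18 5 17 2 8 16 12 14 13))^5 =(0 4 14 18 16 17 9 13 5 12 7 8)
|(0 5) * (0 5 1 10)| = 3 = |(0 1 10)|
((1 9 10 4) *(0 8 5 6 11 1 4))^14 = ((0 8 5 6 11 1 9 10))^14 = (0 9 11 5)(1 6 8 10)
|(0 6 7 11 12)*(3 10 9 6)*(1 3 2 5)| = 11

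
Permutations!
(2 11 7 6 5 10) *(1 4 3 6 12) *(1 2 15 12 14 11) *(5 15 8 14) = [0, 4, 1, 6, 3, 10, 15, 5, 14, 9, 8, 7, 2, 13, 11, 12] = (1 4 3 6 15 12 2)(5 10 8 14 11 7)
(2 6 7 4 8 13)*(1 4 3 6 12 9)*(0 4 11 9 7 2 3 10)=(0 4 8 13 3 6 2 12 7 10)(1 11 9)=[4, 11, 12, 6, 8, 5, 2, 10, 13, 1, 0, 9, 7, 3]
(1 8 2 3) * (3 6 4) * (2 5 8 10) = (1 10 2 6 4 3)(5 8) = [0, 10, 6, 1, 3, 8, 4, 7, 5, 9, 2]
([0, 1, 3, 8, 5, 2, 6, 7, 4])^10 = [0, 1, 2, 3, 4, 5, 6, 7, 8]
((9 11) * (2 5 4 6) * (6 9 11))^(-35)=(11)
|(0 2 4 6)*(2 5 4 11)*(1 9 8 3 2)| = 12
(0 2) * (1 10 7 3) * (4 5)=[2, 10, 0, 1, 5, 4, 6, 3, 8, 9, 7]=(0 2)(1 10 7 3)(4 5)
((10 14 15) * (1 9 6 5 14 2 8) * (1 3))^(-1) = ((1 9 6 5 14 15 10 2 8 3))^(-1) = (1 3 8 2 10 15 14 5 6 9)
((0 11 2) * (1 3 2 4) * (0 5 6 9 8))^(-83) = (0 6 3 11 9 2 4 8 5 1)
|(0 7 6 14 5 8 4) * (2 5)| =|(0 7 6 14 2 5 8 4)| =8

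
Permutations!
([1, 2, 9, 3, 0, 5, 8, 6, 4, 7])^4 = (0 7)(1 6)(2 8)(4 9)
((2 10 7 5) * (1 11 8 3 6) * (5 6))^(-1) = (1 6 7 10 2 5 3 8 11)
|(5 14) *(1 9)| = 2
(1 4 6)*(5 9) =(1 4 6)(5 9) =[0, 4, 2, 3, 6, 9, 1, 7, 8, 5]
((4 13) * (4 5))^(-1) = (4 5 13)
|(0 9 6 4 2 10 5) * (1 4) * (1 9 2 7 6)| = |(0 2 10 5)(1 4 7 6 9)| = 20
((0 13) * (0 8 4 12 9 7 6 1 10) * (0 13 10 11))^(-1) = (0 11 1 6 7 9 12 4 8 13 10)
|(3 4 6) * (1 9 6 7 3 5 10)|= 15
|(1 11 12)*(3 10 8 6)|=|(1 11 12)(3 10 8 6)|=12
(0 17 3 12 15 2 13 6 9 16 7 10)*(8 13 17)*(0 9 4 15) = (0 8 13 6 4 15 2 17 3 12)(7 10 9 16) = [8, 1, 17, 12, 15, 5, 4, 10, 13, 16, 9, 11, 0, 6, 14, 2, 7, 3]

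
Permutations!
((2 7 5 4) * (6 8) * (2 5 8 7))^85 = ((4 5)(6 7 8))^85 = (4 5)(6 7 8)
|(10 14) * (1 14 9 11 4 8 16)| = |(1 14 10 9 11 4 8 16)| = 8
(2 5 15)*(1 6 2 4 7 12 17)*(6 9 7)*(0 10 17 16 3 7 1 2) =(0 10 17 2 5 15 4 6)(1 9)(3 7 12 16) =[10, 9, 5, 7, 6, 15, 0, 12, 8, 1, 17, 11, 16, 13, 14, 4, 3, 2]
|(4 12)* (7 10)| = |(4 12)(7 10)| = 2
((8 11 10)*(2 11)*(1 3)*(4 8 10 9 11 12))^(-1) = (1 3)(2 8 4 12)(9 11)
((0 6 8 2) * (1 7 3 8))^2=(0 1 3 2 6 7 8)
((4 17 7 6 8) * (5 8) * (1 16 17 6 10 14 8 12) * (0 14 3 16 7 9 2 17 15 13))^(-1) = (0 13 15 16 3 10 7 1 12 5 6 4 8 14)(2 9 17)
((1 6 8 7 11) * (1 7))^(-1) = ((1 6 8)(7 11))^(-1) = (1 8 6)(7 11)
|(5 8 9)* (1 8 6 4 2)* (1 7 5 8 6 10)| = |(1 6 4 2 7 5 10)(8 9)| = 14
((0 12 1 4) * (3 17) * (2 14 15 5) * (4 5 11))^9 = ((0 12 1 5 2 14 15 11 4)(3 17))^9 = (3 17)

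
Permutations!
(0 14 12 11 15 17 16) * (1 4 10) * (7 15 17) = [14, 4, 2, 3, 10, 5, 6, 15, 8, 9, 1, 17, 11, 13, 12, 7, 0, 16] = (0 14 12 11 17 16)(1 4 10)(7 15)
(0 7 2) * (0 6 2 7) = (7)(2 6) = [0, 1, 6, 3, 4, 5, 2, 7]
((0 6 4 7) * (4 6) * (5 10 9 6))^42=((0 4 7)(5 10 9 6))^42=(5 9)(6 10)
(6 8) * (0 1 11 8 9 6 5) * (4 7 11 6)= (0 1 6 9 4 7 11 8 5)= [1, 6, 2, 3, 7, 0, 9, 11, 5, 4, 10, 8]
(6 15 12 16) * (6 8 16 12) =(6 15)(8 16) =[0, 1, 2, 3, 4, 5, 15, 7, 16, 9, 10, 11, 12, 13, 14, 6, 8]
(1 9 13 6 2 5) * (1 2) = (1 9 13 6)(2 5) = [0, 9, 5, 3, 4, 2, 1, 7, 8, 13, 10, 11, 12, 6]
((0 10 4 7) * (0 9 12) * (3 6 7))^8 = ((0 10 4 3 6 7 9 12))^8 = (12)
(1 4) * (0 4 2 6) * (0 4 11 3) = (0 11 3)(1 2 6 4) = [11, 2, 6, 0, 1, 5, 4, 7, 8, 9, 10, 3]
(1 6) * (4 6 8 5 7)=(1 8 5 7 4 6)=[0, 8, 2, 3, 6, 7, 1, 4, 5]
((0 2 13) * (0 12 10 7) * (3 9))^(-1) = (0 7 10 12 13 2)(3 9)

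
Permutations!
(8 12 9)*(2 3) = (2 3)(8 12 9) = [0, 1, 3, 2, 4, 5, 6, 7, 12, 8, 10, 11, 9]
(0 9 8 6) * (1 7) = (0 9 8 6)(1 7) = [9, 7, 2, 3, 4, 5, 0, 1, 6, 8]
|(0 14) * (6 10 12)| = 6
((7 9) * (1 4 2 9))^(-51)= (1 7 9 2 4)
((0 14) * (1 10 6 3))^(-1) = ((0 14)(1 10 6 3))^(-1) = (0 14)(1 3 6 10)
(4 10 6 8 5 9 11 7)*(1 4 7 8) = (1 4 10 6)(5 9 11 8) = [0, 4, 2, 3, 10, 9, 1, 7, 5, 11, 6, 8]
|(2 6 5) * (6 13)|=|(2 13 6 5)|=4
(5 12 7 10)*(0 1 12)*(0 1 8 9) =(0 8 9)(1 12 7 10 5) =[8, 12, 2, 3, 4, 1, 6, 10, 9, 0, 5, 11, 7]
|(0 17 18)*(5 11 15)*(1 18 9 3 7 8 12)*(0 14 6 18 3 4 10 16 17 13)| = 30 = |(0 13)(1 3 7 8 12)(4 10 16 17 9)(5 11 15)(6 18 14)|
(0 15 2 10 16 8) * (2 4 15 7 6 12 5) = (0 7 6 12 5 2 10 16 8)(4 15) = [7, 1, 10, 3, 15, 2, 12, 6, 0, 9, 16, 11, 5, 13, 14, 4, 8]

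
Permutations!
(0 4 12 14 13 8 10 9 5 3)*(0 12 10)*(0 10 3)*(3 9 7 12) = (0 4 9 5)(7 12 14 13 8 10) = [4, 1, 2, 3, 9, 0, 6, 12, 10, 5, 7, 11, 14, 8, 13]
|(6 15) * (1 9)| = 2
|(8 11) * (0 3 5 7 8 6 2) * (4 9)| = |(0 3 5 7 8 11 6 2)(4 9)| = 8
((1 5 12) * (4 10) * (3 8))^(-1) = (1 12 5)(3 8)(4 10)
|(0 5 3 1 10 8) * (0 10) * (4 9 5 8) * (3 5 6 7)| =|(0 8 10 4 9 6 7 3 1)| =9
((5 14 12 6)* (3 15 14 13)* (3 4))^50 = (3 14 6 13)(4 15 12 5)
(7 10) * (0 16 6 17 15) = (0 16 6 17 15)(7 10) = [16, 1, 2, 3, 4, 5, 17, 10, 8, 9, 7, 11, 12, 13, 14, 0, 6, 15]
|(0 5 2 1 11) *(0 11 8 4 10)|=7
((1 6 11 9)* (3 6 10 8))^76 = ((1 10 8 3 6 11 9))^76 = (1 9 11 6 3 8 10)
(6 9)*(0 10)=[10, 1, 2, 3, 4, 5, 9, 7, 8, 6, 0]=(0 10)(6 9)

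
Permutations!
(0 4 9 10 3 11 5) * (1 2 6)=(0 4 9 10 3 11 5)(1 2 6)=[4, 2, 6, 11, 9, 0, 1, 7, 8, 10, 3, 5]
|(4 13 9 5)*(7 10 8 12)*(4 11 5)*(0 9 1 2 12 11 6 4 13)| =|(0 9 13 1 2 12 7 10 8 11 5 6 4)| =13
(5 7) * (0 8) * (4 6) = [8, 1, 2, 3, 6, 7, 4, 5, 0] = (0 8)(4 6)(5 7)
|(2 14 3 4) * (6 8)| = 4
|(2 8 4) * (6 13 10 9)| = 12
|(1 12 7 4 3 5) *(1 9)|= 7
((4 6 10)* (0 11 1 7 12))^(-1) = (0 12 7 1 11)(4 10 6)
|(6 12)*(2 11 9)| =6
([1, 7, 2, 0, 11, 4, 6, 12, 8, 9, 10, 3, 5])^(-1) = (0 3 11 4 5 12 7 1)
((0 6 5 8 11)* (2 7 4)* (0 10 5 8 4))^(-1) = (0 7 2 4 5 10 11 8 6)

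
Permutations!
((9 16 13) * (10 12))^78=(16)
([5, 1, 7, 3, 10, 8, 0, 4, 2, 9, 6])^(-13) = [2, 1, 10, 3, 0, 7, 8, 6, 4, 9, 5]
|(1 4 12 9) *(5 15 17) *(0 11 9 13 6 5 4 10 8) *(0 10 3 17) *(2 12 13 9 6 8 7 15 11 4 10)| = |(0 4 13 8 2 12 9 1 3 17 10 7 15)(5 11 6)| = 39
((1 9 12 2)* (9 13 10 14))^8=(1 13 10 14 9 12 2)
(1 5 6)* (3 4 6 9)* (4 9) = (1 5 4 6)(3 9) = [0, 5, 2, 9, 6, 4, 1, 7, 8, 3]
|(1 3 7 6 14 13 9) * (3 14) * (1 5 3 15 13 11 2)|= 28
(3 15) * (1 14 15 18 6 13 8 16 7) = (1 14 15 3 18 6 13 8 16 7) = [0, 14, 2, 18, 4, 5, 13, 1, 16, 9, 10, 11, 12, 8, 15, 3, 7, 17, 6]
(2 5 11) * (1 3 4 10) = (1 3 4 10)(2 5 11) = [0, 3, 5, 4, 10, 11, 6, 7, 8, 9, 1, 2]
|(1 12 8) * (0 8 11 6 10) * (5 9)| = 14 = |(0 8 1 12 11 6 10)(5 9)|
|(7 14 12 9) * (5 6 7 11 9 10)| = |(5 6 7 14 12 10)(9 11)| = 6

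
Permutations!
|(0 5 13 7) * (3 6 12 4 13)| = |(0 5 3 6 12 4 13 7)| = 8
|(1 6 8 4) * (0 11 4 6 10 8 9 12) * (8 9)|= 14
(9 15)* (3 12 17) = (3 12 17)(9 15) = [0, 1, 2, 12, 4, 5, 6, 7, 8, 15, 10, 11, 17, 13, 14, 9, 16, 3]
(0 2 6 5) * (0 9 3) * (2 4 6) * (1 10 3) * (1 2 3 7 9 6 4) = (0 1 10 7 9 2 3)(5 6) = [1, 10, 3, 0, 4, 6, 5, 9, 8, 2, 7]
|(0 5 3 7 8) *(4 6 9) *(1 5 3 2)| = |(0 3 7 8)(1 5 2)(4 6 9)| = 12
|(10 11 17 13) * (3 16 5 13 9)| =|(3 16 5 13 10 11 17 9)| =8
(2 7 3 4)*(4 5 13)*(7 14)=[0, 1, 14, 5, 2, 13, 6, 3, 8, 9, 10, 11, 12, 4, 7]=(2 14 7 3 5 13 4)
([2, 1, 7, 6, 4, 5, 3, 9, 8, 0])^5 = [2, 1, 7, 6, 4, 5, 3, 9, 8, 0]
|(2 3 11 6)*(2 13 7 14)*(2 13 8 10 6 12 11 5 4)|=|(2 3 5 4)(6 8 10)(7 14 13)(11 12)|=12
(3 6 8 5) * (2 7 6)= (2 7 6 8 5 3)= [0, 1, 7, 2, 4, 3, 8, 6, 5]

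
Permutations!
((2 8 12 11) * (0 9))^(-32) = (12)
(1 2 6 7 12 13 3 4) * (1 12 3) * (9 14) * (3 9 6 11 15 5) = [0, 2, 11, 4, 12, 3, 7, 9, 8, 14, 10, 15, 13, 1, 6, 5] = (1 2 11 15 5 3 4 12 13)(6 7 9 14)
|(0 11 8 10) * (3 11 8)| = 6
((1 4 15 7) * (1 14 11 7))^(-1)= ((1 4 15)(7 14 11))^(-1)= (1 15 4)(7 11 14)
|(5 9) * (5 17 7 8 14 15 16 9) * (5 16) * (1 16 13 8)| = 5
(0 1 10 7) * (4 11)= [1, 10, 2, 3, 11, 5, 6, 0, 8, 9, 7, 4]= (0 1 10 7)(4 11)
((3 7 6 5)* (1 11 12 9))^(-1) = (1 9 12 11)(3 5 6 7)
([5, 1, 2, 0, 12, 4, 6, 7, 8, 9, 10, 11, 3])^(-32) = (0 12 5 3 4)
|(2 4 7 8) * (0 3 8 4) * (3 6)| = |(0 6 3 8 2)(4 7)| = 10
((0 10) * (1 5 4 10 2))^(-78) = (10)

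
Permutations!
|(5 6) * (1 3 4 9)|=|(1 3 4 9)(5 6)|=4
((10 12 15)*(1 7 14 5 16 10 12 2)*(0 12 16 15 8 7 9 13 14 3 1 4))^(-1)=(0 4 2 10 16 15 5 14 13 9 1 3 7 8 12)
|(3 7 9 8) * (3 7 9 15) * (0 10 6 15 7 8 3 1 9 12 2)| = 9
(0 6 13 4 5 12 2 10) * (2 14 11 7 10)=(0 6 13 4 5 12 14 11 7 10)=[6, 1, 2, 3, 5, 12, 13, 10, 8, 9, 0, 7, 14, 4, 11]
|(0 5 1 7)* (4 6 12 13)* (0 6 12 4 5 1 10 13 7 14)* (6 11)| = |(0 1 14)(4 12 7 11 6)(5 10 13)| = 15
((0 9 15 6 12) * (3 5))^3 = ((0 9 15 6 12)(3 5))^3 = (0 6 9 12 15)(3 5)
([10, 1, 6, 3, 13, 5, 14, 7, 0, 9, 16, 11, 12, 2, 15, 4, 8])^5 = [10, 1, 13, 3, 15, 5, 2, 7, 0, 9, 16, 11, 12, 4, 6, 14, 8]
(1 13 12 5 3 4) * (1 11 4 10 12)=(1 13)(3 10 12 5)(4 11)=[0, 13, 2, 10, 11, 3, 6, 7, 8, 9, 12, 4, 5, 1]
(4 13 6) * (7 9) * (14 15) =[0, 1, 2, 3, 13, 5, 4, 9, 8, 7, 10, 11, 12, 6, 15, 14] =(4 13 6)(7 9)(14 15)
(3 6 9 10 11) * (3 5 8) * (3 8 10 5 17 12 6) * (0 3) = [3, 1, 2, 0, 4, 10, 9, 7, 8, 5, 11, 17, 6, 13, 14, 15, 16, 12] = (0 3)(5 10 11 17 12 6 9)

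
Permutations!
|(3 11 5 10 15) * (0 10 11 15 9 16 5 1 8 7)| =|(0 10 9 16 5 11 1 8 7)(3 15)| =18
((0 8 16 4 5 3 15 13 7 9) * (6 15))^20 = ((0 8 16 4 5 3 6 15 13 7 9))^20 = (0 7 15 3 4 8 9 13 6 5 16)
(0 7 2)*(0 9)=(0 7 2 9)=[7, 1, 9, 3, 4, 5, 6, 2, 8, 0]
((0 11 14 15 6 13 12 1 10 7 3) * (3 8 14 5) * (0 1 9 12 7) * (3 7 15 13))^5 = ((0 11 5 7 8 14 13 15 6 3 1 10)(9 12))^5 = (0 14 1 7 6 11 13 10 8 3 5 15)(9 12)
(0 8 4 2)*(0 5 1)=[8, 0, 5, 3, 2, 1, 6, 7, 4]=(0 8 4 2 5 1)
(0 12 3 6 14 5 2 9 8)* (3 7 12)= [3, 1, 9, 6, 4, 2, 14, 12, 0, 8, 10, 11, 7, 13, 5]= (0 3 6 14 5 2 9 8)(7 12)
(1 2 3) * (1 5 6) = (1 2 3 5 6) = [0, 2, 3, 5, 4, 6, 1]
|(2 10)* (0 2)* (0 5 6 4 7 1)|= 8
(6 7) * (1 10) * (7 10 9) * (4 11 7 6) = (1 9 6 10)(4 11 7) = [0, 9, 2, 3, 11, 5, 10, 4, 8, 6, 1, 7]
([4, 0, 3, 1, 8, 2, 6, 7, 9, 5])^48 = [0, 1, 2, 3, 4, 5, 6, 7, 8, 9]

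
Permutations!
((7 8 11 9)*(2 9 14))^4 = (2 11 7)(8 9 14)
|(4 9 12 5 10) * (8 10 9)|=3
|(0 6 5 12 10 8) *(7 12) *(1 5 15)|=|(0 6 15 1 5 7 12 10 8)|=9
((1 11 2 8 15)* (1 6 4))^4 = (1 15 11 6 2 4 8)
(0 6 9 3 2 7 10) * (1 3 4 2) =(0 6 9 4 2 7 10)(1 3) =[6, 3, 7, 1, 2, 5, 9, 10, 8, 4, 0]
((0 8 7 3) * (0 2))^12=(0 7 2 8 3)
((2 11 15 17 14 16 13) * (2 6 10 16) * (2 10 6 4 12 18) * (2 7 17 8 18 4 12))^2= ((2 11 15 8 18 7 17 14 10 16 13 12 4))^2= (2 15 18 17 10 13 4 11 8 7 14 16 12)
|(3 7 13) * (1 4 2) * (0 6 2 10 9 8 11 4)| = 60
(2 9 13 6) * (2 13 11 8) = (2 9 11 8)(6 13) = [0, 1, 9, 3, 4, 5, 13, 7, 2, 11, 10, 8, 12, 6]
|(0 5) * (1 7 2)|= |(0 5)(1 7 2)|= 6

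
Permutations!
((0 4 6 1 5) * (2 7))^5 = ((0 4 6 1 5)(2 7))^5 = (2 7)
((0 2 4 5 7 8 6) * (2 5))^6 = (0 5 7 8 6)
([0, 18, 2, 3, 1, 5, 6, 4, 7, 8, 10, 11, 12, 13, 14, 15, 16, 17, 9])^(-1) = (1 4 7 8 9 18)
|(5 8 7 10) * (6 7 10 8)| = 5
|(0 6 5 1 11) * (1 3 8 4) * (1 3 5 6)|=3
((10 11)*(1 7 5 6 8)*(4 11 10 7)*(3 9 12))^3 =((1 4 11 7 5 6 8)(3 9 12))^3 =(12)(1 7 8 11 6 4 5)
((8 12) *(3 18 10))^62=(3 10 18)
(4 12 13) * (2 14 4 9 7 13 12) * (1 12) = (1 12)(2 14 4)(7 13 9) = [0, 12, 14, 3, 2, 5, 6, 13, 8, 7, 10, 11, 1, 9, 4]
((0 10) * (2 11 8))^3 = ((0 10)(2 11 8))^3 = (11)(0 10)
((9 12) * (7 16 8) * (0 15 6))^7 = (0 15 6)(7 16 8)(9 12)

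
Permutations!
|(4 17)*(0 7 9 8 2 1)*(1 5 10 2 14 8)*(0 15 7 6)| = 12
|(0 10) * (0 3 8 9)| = |(0 10 3 8 9)| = 5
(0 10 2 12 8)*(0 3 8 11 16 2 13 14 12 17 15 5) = (0 10 13 14 12 11 16 2 17 15 5)(3 8) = [10, 1, 17, 8, 4, 0, 6, 7, 3, 9, 13, 16, 11, 14, 12, 5, 2, 15]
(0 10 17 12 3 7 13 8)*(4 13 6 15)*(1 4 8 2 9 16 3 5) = (0 10 17 12 5 1 4 13 2 9 16 3 7 6 15 8) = [10, 4, 9, 7, 13, 1, 15, 6, 0, 16, 17, 11, 5, 2, 14, 8, 3, 12]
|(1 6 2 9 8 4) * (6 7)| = |(1 7 6 2 9 8 4)| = 7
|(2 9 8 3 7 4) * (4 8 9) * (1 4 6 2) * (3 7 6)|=6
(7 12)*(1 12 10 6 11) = [0, 12, 2, 3, 4, 5, 11, 10, 8, 9, 6, 1, 7] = (1 12 7 10 6 11)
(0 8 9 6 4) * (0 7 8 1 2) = (0 1 2)(4 7 8 9 6) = [1, 2, 0, 3, 7, 5, 4, 8, 9, 6]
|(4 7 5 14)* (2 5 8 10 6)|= 8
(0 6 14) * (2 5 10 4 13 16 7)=(0 6 14)(2 5 10 4 13 16 7)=[6, 1, 5, 3, 13, 10, 14, 2, 8, 9, 4, 11, 12, 16, 0, 15, 7]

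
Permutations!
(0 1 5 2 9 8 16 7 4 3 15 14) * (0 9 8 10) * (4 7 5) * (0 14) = (0 1 4 3 15)(2 8 16 5)(9 10 14) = [1, 4, 8, 15, 3, 2, 6, 7, 16, 10, 14, 11, 12, 13, 9, 0, 5]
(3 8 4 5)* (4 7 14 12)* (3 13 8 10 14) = (3 10 14 12 4 5 13 8 7) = [0, 1, 2, 10, 5, 13, 6, 3, 7, 9, 14, 11, 4, 8, 12]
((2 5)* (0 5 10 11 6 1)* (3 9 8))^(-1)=(0 1 6 11 10 2 5)(3 8 9)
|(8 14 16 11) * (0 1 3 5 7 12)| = 12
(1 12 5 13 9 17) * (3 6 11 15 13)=(1 12 5 3 6 11 15 13 9 17)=[0, 12, 2, 6, 4, 3, 11, 7, 8, 17, 10, 15, 5, 9, 14, 13, 16, 1]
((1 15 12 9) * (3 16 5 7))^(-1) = (1 9 12 15)(3 7 5 16)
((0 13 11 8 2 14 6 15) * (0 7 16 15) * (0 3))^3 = ((0 13 11 8 2 14 6 3)(7 16 15))^3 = (16)(0 8 6 13 2 3 11 14)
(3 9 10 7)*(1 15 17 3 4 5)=(1 15 17 3 9 10 7 4 5)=[0, 15, 2, 9, 5, 1, 6, 4, 8, 10, 7, 11, 12, 13, 14, 17, 16, 3]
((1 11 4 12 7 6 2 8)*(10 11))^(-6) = ((1 10 11 4 12 7 6 2 8))^(-6) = (1 4 6)(2 10 12)(7 8 11)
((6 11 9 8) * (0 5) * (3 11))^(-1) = (0 5)(3 6 8 9 11) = ((0 5)(3 11 9 8 6))^(-1)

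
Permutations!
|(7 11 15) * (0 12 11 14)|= |(0 12 11 15 7 14)|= 6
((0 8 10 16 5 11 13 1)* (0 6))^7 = ((0 8 10 16 5 11 13 1 6))^7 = (0 1 11 16 8 6 13 5 10)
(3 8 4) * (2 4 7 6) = (2 4 3 8 7 6) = [0, 1, 4, 8, 3, 5, 2, 6, 7]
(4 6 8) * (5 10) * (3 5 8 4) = (3 5 10 8)(4 6) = [0, 1, 2, 5, 6, 10, 4, 7, 3, 9, 8]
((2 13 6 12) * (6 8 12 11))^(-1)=(2 12 8 13)(6 11)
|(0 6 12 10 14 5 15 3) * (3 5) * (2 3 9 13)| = 18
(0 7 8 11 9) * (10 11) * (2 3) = (0 7 8 10 11 9)(2 3) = [7, 1, 3, 2, 4, 5, 6, 8, 10, 0, 11, 9]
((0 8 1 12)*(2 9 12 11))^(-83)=(0 8 1 11 2 9 12)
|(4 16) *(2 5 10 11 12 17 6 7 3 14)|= 10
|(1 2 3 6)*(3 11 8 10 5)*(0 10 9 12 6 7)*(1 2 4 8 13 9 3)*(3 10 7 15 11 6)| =30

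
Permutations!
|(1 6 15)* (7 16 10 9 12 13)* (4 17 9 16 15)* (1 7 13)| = |(1 6 4 17 9 12)(7 15)(10 16)| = 6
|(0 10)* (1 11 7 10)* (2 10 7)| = 5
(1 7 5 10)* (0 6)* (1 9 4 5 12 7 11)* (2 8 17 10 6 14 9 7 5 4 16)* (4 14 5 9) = [5, 11, 8, 3, 14, 6, 0, 12, 17, 16, 7, 1, 9, 13, 4, 15, 2, 10] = (0 5 6)(1 11)(2 8 17 10 7 12 9 16)(4 14)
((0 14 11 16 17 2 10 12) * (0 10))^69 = (0 16)(2 11)(10 12)(14 17)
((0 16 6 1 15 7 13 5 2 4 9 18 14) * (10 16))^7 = ((0 10 16 6 1 15 7 13 5 2 4 9 18 14))^7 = (0 13)(1 9)(2 16)(4 6)(5 10)(7 14)(15 18)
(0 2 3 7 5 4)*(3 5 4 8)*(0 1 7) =(0 2 5 8 3)(1 7 4) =[2, 7, 5, 0, 1, 8, 6, 4, 3]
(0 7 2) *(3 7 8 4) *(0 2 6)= (0 8 4 3 7 6)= [8, 1, 2, 7, 3, 5, 0, 6, 4]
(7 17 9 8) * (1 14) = [0, 14, 2, 3, 4, 5, 6, 17, 7, 8, 10, 11, 12, 13, 1, 15, 16, 9] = (1 14)(7 17 9 8)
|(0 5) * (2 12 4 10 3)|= |(0 5)(2 12 4 10 3)|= 10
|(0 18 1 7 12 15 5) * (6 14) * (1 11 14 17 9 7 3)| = 22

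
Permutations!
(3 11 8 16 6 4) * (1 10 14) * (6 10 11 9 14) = [0, 11, 2, 9, 3, 5, 4, 7, 16, 14, 6, 8, 12, 13, 1, 15, 10] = (1 11 8 16 10 6 4 3 9 14)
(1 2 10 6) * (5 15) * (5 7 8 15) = [0, 2, 10, 3, 4, 5, 1, 8, 15, 9, 6, 11, 12, 13, 14, 7] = (1 2 10 6)(7 8 15)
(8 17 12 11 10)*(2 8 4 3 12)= (2 8 17)(3 12 11 10 4)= [0, 1, 8, 12, 3, 5, 6, 7, 17, 9, 4, 10, 11, 13, 14, 15, 16, 2]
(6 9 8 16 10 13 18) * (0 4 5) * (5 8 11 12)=[4, 1, 2, 3, 8, 0, 9, 7, 16, 11, 13, 12, 5, 18, 14, 15, 10, 17, 6]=(0 4 8 16 10 13 18 6 9 11 12 5)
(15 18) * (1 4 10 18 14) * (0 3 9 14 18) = [3, 4, 2, 9, 10, 5, 6, 7, 8, 14, 0, 11, 12, 13, 1, 18, 16, 17, 15] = (0 3 9 14 1 4 10)(15 18)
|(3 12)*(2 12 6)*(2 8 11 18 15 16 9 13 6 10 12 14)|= 24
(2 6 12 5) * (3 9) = (2 6 12 5)(3 9) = [0, 1, 6, 9, 4, 2, 12, 7, 8, 3, 10, 11, 5]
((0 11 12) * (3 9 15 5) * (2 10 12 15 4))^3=((0 11 15 5 3 9 4 2 10 12))^3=(0 5 4 12 15 9 10 11 3 2)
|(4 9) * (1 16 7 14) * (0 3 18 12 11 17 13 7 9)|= 13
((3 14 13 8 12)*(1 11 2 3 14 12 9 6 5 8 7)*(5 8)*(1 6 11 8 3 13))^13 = (1 9 2 7 3 14 8 11 13 6 12)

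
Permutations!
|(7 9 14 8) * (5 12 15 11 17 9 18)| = 10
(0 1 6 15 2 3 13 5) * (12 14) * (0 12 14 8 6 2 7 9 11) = [1, 2, 3, 13, 4, 12, 15, 9, 6, 11, 10, 0, 8, 5, 14, 7] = (0 1 2 3 13 5 12 8 6 15 7 9 11)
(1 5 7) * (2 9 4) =(1 5 7)(2 9 4) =[0, 5, 9, 3, 2, 7, 6, 1, 8, 4]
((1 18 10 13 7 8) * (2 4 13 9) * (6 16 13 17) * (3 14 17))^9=((1 18 10 9 2 4 3 14 17 6 16 13 7 8))^9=(1 6 2 8 17 9 7 14 10 13 3 18 16 4)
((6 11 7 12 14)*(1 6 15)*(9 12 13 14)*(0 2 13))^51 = (0 6 14)(1 13 7)(2 11 15)(9 12)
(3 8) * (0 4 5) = (0 4 5)(3 8) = [4, 1, 2, 8, 5, 0, 6, 7, 3]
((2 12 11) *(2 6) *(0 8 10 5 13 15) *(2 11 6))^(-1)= (0 15 13 5 10 8)(2 11 6 12)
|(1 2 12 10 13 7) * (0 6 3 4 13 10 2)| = 14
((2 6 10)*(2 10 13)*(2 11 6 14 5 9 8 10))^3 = (2 9)(5 10)(8 14)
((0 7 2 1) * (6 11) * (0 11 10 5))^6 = ((0 7 2 1 11 6 10 5))^6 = (0 10 11 2)(1 7 5 6)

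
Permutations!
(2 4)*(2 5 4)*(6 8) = (4 5)(6 8) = [0, 1, 2, 3, 5, 4, 8, 7, 6]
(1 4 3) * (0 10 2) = [10, 4, 0, 1, 3, 5, 6, 7, 8, 9, 2] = (0 10 2)(1 4 3)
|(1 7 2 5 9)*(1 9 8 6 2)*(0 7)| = |(9)(0 7 1)(2 5 8 6)| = 12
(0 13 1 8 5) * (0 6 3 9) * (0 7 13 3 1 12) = [3, 8, 2, 9, 4, 6, 1, 13, 5, 7, 10, 11, 0, 12] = (0 3 9 7 13 12)(1 8 5 6)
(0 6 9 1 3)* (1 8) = (0 6 9 8 1 3) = [6, 3, 2, 0, 4, 5, 9, 7, 1, 8]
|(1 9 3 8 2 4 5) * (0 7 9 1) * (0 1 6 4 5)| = 10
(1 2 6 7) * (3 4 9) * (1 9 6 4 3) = [0, 2, 4, 3, 6, 5, 7, 9, 8, 1] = (1 2 4 6 7 9)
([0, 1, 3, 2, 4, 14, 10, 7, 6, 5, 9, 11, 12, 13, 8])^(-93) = (2 3)(5 6)(8 9)(10 14)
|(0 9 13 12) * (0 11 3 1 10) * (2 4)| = 8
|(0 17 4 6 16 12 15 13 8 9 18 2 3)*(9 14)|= 14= |(0 17 4 6 16 12 15 13 8 14 9 18 2 3)|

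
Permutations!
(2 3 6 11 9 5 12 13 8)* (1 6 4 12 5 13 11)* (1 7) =(1 6 7)(2 3 4 12 11 9 13 8) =[0, 6, 3, 4, 12, 5, 7, 1, 2, 13, 10, 9, 11, 8]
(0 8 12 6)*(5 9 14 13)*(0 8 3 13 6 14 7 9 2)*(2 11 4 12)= (0 3 13 5 11 4 12 14 6 8 2)(7 9)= [3, 1, 0, 13, 12, 11, 8, 9, 2, 7, 10, 4, 14, 5, 6]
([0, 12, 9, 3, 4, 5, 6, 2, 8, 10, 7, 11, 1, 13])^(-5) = [0, 12, 7, 3, 4, 5, 6, 10, 8, 2, 9, 11, 1, 13]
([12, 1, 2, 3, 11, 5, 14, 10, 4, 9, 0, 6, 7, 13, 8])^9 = (0 12 7 10)(4 8 14 6 11)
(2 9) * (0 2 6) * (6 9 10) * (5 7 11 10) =(0 2 5 7 11 10 6) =[2, 1, 5, 3, 4, 7, 0, 11, 8, 9, 6, 10]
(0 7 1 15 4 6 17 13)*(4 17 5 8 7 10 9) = (0 10 9 4 6 5 8 7 1 15 17 13) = [10, 15, 2, 3, 6, 8, 5, 1, 7, 4, 9, 11, 12, 0, 14, 17, 16, 13]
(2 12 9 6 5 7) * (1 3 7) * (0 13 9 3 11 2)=(0 13 9 6 5 1 11 2 12 3 7)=[13, 11, 12, 7, 4, 1, 5, 0, 8, 6, 10, 2, 3, 9]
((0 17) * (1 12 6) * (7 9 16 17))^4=(0 17 16 9 7)(1 12 6)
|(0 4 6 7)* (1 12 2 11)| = |(0 4 6 7)(1 12 2 11)| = 4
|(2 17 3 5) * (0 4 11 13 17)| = 8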